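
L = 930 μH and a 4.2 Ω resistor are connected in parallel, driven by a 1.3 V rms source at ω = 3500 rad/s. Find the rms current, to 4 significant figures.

X_L = ωL = 3.255 Ω
Parallel: admittances add. Y = 1/R + 1/(jωL)
Y = (0.2381 − j0.3072) S
|Y| = 0.3887 S → |Z| = 1/|Y| = 2.573 Ω, ∠Z = −∠Y = 52.22°
I = V/|Z| = 1.3/2.573 = 505.3 mA

505.3 mA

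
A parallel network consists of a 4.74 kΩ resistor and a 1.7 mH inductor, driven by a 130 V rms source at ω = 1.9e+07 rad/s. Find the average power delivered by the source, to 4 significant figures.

3.565 W

X_L = ωL = 32300 Ω
Parallel: admittances add. Y = 1/R + 1/(jωL)
Y = (0.0002110 − j3.096e-05) S
|Y| = 0.0002132 S → |Z| = 1/|Y| = 4690 Ω, ∠Z = −∠Y = 8.349°
I = V/|Z| = 27.72 mA
P = VI cos φ = 130 × 0.02772 × cos(8.349°) = 3.565 W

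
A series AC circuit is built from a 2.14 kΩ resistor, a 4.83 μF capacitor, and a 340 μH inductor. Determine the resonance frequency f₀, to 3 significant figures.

ω₀ = 1/√(LC) = 1/√(0.00034 × 4.83e-06) = 24680 rad/s
f₀ = ω₀/(2π) = 3.93 kHz

3.93 kHz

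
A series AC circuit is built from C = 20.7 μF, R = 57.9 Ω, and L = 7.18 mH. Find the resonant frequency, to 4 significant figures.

ω₀ = 1/√(LC) = 1/√(0.00718 × 2.07e-05) = 2594 rad/s
f₀ = ω₀/(2π) = 412.8 Hz

412.8 Hz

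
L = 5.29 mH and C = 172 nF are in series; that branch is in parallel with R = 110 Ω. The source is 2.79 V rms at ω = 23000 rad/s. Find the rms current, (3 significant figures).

X_L = ωL = 122 Ω
X_C = 1/(ωC) = 253 Ω
Branch 1: Z₁ = R = 110 Ω
Branch 2 (series LC): Z₂ = j(X_L − X_C) = −j131 Ω
Parallel: Z = Z₁Z₂/(Z₁+Z₂), |Z| = 84.3 Ω, ∠Z = -40.0°
I = V/|Z| = 2.79/84.3 = 33.1 mA

33.1 mA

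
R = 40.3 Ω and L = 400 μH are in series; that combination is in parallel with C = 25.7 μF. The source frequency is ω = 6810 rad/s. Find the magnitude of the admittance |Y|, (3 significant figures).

X_L = ωL = 2.72 Ω
X_C = 1/(ωC) = 5.71 Ω
Branch 1 (R+jX_L): Z₁ = 40.3 + j2.72 Ω, |Z₁| = 40.4 Ω
Branch 2 (−jX_C): Z₂ = −j5.71 Ω
Parallel: Z = Z₁Z₂/(Z₁+Z₂), |Z| = 5.71 Ω, ∠Z = -81.9°
|Y| = 1/|Z| = 175 mS

175 mS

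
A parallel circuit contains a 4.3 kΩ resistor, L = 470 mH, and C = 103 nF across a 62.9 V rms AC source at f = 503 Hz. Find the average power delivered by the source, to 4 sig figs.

ω = 2πf = 3160 rad/s
X_L = ωL = 1485 Ω
X_C = 1/(ωC) = 3072 Ω
Parallel: admittances add. Y = 1/R + 1/(jωL) + jωC
Y = (0.0002326 − j0.0003477) S
|Y| = 0.0004183 S → |Z| = 1/|Y| = 2391 Ω, ∠Z = −∠Y = 56.22°
I = V/|Z| = 26.31 mA
P = VI cos φ = 62.9 × 0.02631 × cos(56.22°) = 920.1 mW

920.1 mW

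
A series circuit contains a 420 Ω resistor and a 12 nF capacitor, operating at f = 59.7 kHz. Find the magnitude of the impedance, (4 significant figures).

ω = 2πf = 375100 rad/s
X_C = 1/(ωC) = 222.2 Ω
Z = 420.0 − j222.2 Ω
|Z| = √(420.0² + 222.2²) = 475.1 Ω

475.1 Ω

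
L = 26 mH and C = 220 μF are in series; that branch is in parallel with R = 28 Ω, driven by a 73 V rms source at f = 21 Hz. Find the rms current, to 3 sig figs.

3.51 A

ω = 2πf = 131.9 rad/s
X_L = ωL = 3.43 Ω
X_C = 1/(ωC) = 34.4 Ω
Branch 1: Z₁ = R = 28.0 Ω
Branch 2 (series LC): Z₂ = j(X_L − X_C) = −j31.0 Ω
Parallel: Z = Z₁Z₂/(Z₁+Z₂), |Z| = 20.8 Ω, ∠Z = -42.1°
I = V/|Z| = 73/20.8 = 3.51 A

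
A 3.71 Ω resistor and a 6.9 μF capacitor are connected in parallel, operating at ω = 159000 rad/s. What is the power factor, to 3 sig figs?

X_C = 1/(ωC) = 0.911 Ω
Parallel: admittances add. Y = 1/R + jωC
Y = (0.270 + j1.10) S
|Y| = 1.13 S → |Z| = 1/|Y| = 0.885 Ω, ∠Z = −∠Y = -76.2°
cos φ = cos(-76.2°) = 0.239

0.239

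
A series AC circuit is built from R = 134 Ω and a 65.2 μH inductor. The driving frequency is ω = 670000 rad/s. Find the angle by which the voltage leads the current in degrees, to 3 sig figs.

18.1°

X_L = ωL = 43.7 Ω
Z = 134 + j43.7 Ω
|Z| = √(134² + 43.7²) = 141 Ω
∠Z = arctan(43.7/134) = 18.1°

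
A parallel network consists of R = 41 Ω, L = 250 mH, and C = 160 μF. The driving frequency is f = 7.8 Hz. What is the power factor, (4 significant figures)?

0.3139

ω = 2πf = 49.01 rad/s
X_L = ωL = 12.25 Ω
X_C = 1/(ωC) = 127.5 Ω
Parallel: admittances add. Y = 1/R + 1/(jωL) + jωC
Y = (0.02439 − j0.07378) S
|Y| = 0.07770 S → |Z| = 1/|Y| = 12.87 Ω, ∠Z = −∠Y = 71.71°
cos φ = cos(71.71°) = 0.3139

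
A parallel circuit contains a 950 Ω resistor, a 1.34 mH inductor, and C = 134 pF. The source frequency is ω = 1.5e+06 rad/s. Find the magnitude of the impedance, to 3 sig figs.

X_L = ωL = 2010 Ω
X_C = 1/(ωC) = 4980 Ω
Parallel: admittances add. Y = 1/R + 1/(jωL) + jωC
Y = (0.00105 − j0.000297) S
|Y| = 0.00109 S → |Z| = 1/|Y| = 914 Ω, ∠Z = −∠Y = 15.7°

914 Ω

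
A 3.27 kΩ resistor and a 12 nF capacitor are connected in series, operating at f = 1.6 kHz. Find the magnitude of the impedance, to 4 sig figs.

8911 Ω

ω = 2πf = 10050 rad/s
X_C = 1/(ωC) = 8289 Ω
Z = 3270 − j8289 Ω
|Z| = √(3270² + 8289²) = 8911 Ω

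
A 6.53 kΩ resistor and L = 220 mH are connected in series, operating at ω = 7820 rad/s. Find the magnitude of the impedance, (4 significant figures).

6753 Ω

X_L = ωL = 1720 Ω
Z = 6530 + j1720 Ω
|Z| = √(6530² + 1720²) = 6753 Ω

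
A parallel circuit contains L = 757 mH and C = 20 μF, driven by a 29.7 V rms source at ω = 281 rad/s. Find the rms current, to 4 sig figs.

X_L = ωL = 212.7 Ω
X_C = 1/(ωC) = 177.9 Ω
Parallel: admittances add. Y = 1/(jωL) + jωC
Y = (0 + j0.0009189) S
|Y| = 0.0009189 S → |Z| = 1/|Y| = 1088 Ω, ∠Z = −∠Y = -90.00°
I = V/|Z| = 29.7/1088 = 27.29 mA

27.29 mA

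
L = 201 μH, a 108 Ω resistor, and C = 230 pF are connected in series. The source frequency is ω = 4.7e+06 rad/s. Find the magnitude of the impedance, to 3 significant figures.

X_L = ωL = 945 Ω
X_C = 1/(ωC) = 925 Ω
Net reactance X = X_L − X_C = 19.6 Ω
Z = 108 + j19.6 Ω
|Z| = √(108² + 19.6²) = 110 Ω

110 Ω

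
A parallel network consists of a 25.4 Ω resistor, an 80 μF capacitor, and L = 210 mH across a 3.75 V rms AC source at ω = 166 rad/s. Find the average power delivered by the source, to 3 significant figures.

554 mW

X_L = ωL = 34.9 Ω
X_C = 1/(ωC) = 75.3 Ω
Parallel: admittances add. Y = 1/R + 1/(jωL) + jωC
Y = (0.0394 − j0.0154) S
|Y| = 0.0423 S → |Z| = 1/|Y| = 23.7 Ω, ∠Z = −∠Y = 21.4°
I = V/|Z| = 159 mA
P = VI cos φ = 3.75 × 0.159 × cos(21.4°) = 554 mW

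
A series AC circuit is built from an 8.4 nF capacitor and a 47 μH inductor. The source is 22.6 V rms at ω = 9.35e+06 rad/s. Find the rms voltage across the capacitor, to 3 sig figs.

X_L = ωL = 439 Ω
X_C = 1/(ωC) = 12.7 Ω
Net reactance X = X_L − X_C = 427 Ω
Z = j427 Ω
|Z| = √(0² + 427²) = 427 Ω
I = V/|Z| = 53.0 mA
V_C = I·|Z_C| = 0.0530 × 12.7 = 0.674 V

0.674 V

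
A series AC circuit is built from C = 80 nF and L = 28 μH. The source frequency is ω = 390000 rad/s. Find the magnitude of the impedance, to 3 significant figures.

X_L = ωL = 10.9 Ω
X_C = 1/(ωC) = 32.1 Ω
Net reactance X = X_L − X_C = -21.1 Ω
Z = − j21.1 Ω
|Z| = √(0² + 21.1²) = 21.1 Ω

21.1 Ω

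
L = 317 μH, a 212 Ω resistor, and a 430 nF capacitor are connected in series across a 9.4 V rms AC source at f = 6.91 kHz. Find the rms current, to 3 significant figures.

43.6 mA

ω = 2πf = 43420 rad/s
X_L = ωL = 13.8 Ω
X_C = 1/(ωC) = 53.6 Ω
Net reactance X = X_L − X_C = -39.8 Ω
Z = 212 − j39.8 Ω
|Z| = √(212² + 39.8²) = 216 Ω
I = V/|Z| = 9.4/216 = 43.6 mA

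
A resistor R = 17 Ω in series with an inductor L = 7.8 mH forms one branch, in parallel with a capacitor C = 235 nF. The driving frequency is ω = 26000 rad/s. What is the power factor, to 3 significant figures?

0.320

X_L = ωL = 203 Ω
X_C = 1/(ωC) = 164 Ω
Branch 1 (R+jX_L): Z₁ = 17.0 + j203 Ω, |Z₁| = 204 Ω
Branch 2 (−jX_C): Z₂ = −j164 Ω
Parallel: Z = Z₁Z₂/(Z₁+Z₂), |Z| = 781 Ω, ∠Z = -71.3°
cos φ = cos(-71.3°) = 0.320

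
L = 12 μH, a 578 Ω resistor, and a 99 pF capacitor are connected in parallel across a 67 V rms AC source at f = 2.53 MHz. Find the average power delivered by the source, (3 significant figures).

7.77 W

ω = 2πf = 1.59e+07 rad/s
X_L = ωL = 191 Ω
X_C = 1/(ωC) = 635 Ω
Parallel: admittances add. Y = 1/R + 1/(jωL) + jωC
Y = (0.00173 − j0.00367) S
|Y| = 0.00406 S → |Z| = 1/|Y| = 247 Ω, ∠Z = −∠Y = 64.8°
I = V/|Z| = 272 mA
P = VI cos φ = 67 × 0.272 × cos(64.8°) = 7.77 W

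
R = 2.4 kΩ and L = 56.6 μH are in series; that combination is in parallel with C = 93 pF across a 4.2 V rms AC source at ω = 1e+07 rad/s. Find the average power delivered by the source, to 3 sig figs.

6.96 mW

X_L = ωL = 566 Ω
X_C = 1/(ωC) = 1080 Ω
Branch 1 (R+jX_L): Z₁ = 2400 + j566 Ω, |Z₁| = 2470 Ω
Branch 2 (−jX_C): Z₂ = −j1080 Ω
Parallel: Z = Z₁Z₂/(Z₁+Z₂), |Z| = 1080 Ω, ∠Z = -64.8°
I = V/|Z| = 3.89 mA
P = VI cos φ = 4.2 × 0.00389 × cos(-64.8°) = 6.96 mW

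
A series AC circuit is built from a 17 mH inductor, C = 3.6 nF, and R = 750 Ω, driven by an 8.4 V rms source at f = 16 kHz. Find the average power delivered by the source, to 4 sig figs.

31.62 mW

ω = 2πf = 100500 rad/s
X_L = ωL = 1709 Ω
X_C = 1/(ωC) = 2763 Ω
Net reactance X = X_L − X_C = -1054 Ω
Z = 750.0 − j1054 Ω
|Z| = √(750.0² + 1054²) = 1294 Ω
∠Z = arctan(-1054/750.0) = -54.57°
I = V/|Z| = 6.493 mA
P = VI cos φ = 8.4 × 0.006493 × cos(-54.57°) = 31.62 mW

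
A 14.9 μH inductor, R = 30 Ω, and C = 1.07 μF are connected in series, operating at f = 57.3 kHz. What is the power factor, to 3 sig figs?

ω = 2πf = 360000 rad/s
X_L = ωL = 5.36 Ω
X_C = 1/(ωC) = 2.60 Ω
Net reactance X = X_L − X_C = 2.77 Ω
Z = 30.0 + j2.77 Ω
|Z| = √(30.0² + 2.77²) = 30.1 Ω
∠Z = arctan(2.77/30.0) = 5.27°
cos φ = cos(5.27°) = 0.996

0.996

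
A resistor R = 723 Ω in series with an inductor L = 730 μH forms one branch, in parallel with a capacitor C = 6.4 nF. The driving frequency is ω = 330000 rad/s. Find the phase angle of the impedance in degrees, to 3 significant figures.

-53.7°

X_L = ωL = 241 Ω
X_C = 1/(ωC) = 473 Ω
Branch 1 (R+jX_L): Z₁ = 723 + j241 Ω, |Z₁| = 762 Ω
Branch 2 (−jX_C): Z₂ = −j473 Ω
Parallel: Z = Z₁Z₂/(Z₁+Z₂), |Z| = 475 Ω, ∠Z = -53.7°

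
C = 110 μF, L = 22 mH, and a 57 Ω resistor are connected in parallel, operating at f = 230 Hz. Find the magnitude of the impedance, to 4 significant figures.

7.769 Ω

ω = 2πf = 1445 rad/s
X_L = ωL = 31.79 Ω
X_C = 1/(ωC) = 6.291 Ω
Parallel: admittances add. Y = 1/R + 1/(jωL) + jωC
Y = (0.01754 + j0.1275) S
|Y| = 0.1287 S → |Z| = 1/|Y| = 7.769 Ω, ∠Z = −∠Y = -82.17°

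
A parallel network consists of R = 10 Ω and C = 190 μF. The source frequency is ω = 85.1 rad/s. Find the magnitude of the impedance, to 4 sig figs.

X_C = 1/(ωC) = 61.85 Ω
Parallel: admittances add. Y = 1/R + jωC
Y = (0.1000 + j0.01617) S
|Y| = 0.1013 S → |Z| = 1/|Y| = 9.872 Ω, ∠Z = −∠Y = -9.185°

9.872 Ω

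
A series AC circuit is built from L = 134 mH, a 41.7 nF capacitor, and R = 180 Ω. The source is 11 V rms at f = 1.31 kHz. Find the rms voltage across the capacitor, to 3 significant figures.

17.6 V

ω = 2πf = 8231 rad/s
X_L = ωL = 1100 Ω
X_C = 1/(ωC) = 2910 Ω
Net reactance X = X_L − X_C = -1810 Ω
Z = 180 − j1810 Ω
|Z| = √(180² + 1810²) = 1820 Ω
I = V/|Z| = 6.05 mA
V_C = I·|Z_C| = 0.00605 × 2910 = 17.6 V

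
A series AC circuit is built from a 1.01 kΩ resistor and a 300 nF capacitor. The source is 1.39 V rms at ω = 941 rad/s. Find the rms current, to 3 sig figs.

377 μA

X_C = 1/(ωC) = 3540 Ω
Z = 1010 − j3540 Ω
|Z| = √(1010² + 3540²) = 3680 Ω
I = V/|Z| = 1.39/3680 = 377 μA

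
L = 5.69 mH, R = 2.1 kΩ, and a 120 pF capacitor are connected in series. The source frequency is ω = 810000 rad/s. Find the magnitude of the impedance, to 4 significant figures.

6055 Ω

X_L = ωL = 4609 Ω
X_C = 1/(ωC) = 10290 Ω
Net reactance X = X_L − X_C = -5679 Ω
Z = 2100 − j5679 Ω
|Z| = √(2100² + 5679²) = 6055 Ω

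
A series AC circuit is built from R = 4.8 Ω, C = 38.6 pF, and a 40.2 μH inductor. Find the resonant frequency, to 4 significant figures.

4.040 MHz

ω₀ = 1/√(LC) = 1/√(4.02e-05 × 3.86e-11) = 2.539e+07 rad/s
f₀ = ω₀/(2π) = 4.040 MHz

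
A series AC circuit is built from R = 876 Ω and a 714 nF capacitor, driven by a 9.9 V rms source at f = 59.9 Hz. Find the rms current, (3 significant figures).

ω = 2πf = 376.4 rad/s
X_C = 1/(ωC) = 3720 Ω
Z = 876 − j3720 Ω
|Z| = √(876² + 3720²) = 3820 Ω
I = V/|Z| = 9.9/3820 = 2.59 mA

2.59 mA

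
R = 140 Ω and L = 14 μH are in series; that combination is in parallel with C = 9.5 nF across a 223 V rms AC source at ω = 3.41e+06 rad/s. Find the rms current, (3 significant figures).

6.89 A

X_L = ωL = 47.7 Ω
X_C = 1/(ωC) = 30.9 Ω
Branch 1 (R+jX_L): Z₁ = 140 + j47.7 Ω, |Z₁| = 148 Ω
Branch 2 (−jX_C): Z₂ = −j30.9 Ω
Parallel: Z = Z₁Z₂/(Z₁+Z₂), |Z| = 32.4 Ω, ∠Z = -78.0°
I = V/|Z| = 223/32.4 = 6.89 A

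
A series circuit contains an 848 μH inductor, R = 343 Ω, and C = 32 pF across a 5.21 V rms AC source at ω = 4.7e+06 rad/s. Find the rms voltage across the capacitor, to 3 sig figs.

X_L = ωL = 3990 Ω
X_C = 1/(ωC) = 6650 Ω
Net reactance X = X_L − X_C = -2660 Ω
Z = 343 − j2660 Ω
|Z| = √(343² + 2660²) = 2690 Ω
I = V/|Z| = 1.94 mA
V_C = I·|Z_C| = 0.00194 × 6650 = 12.9 V

12.9 V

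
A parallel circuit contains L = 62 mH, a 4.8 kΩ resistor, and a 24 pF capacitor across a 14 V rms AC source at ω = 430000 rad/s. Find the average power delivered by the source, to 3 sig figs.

X_L = ωL = 26700 Ω
X_C = 1/(ωC) = 96900 Ω
Parallel: admittances add. Y = 1/R + 1/(jωL) + jωC
Y = (0.000208 − j2.72e-05) S
|Y| = 0.000210 S → |Z| = 1/|Y| = 4760 Ω, ∠Z = −∠Y = 7.44°
I = V/|Z| = 2.94 mA
P = VI cos φ = 14 × 0.00294 × cos(7.44°) = 40.8 mW

40.8 mW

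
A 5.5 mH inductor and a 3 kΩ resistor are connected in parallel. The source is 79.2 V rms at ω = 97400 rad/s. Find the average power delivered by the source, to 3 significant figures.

X_L = ωL = 536 Ω
Parallel: admittances add. Y = 1/R + 1/(jωL)
Y = (0.000333 − j0.00187) S
|Y| = 0.00190 S → |Z| = 1/|Y| = 527 Ω, ∠Z = −∠Y = 79.9°
I = V/|Z| = 150 mA
P = VI cos φ = 79.2 × 0.150 × cos(79.9°) = 2.09 W

2.09 W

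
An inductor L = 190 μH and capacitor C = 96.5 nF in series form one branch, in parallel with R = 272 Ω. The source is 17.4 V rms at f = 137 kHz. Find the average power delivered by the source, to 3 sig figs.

1.11 W

ω = 2πf = 860800 rad/s
X_L = ωL = 164 Ω
X_C = 1/(ωC) = 12.0 Ω
Branch 1: Z₁ = R = 272 Ω
Branch 2 (series LC): Z₂ = j(X_L − X_C) = j152 Ω
Parallel: Z = Z₁Z₂/(Z₁+Z₂), |Z| = 132 Ω, ∠Z = 60.9°
I = V/|Z| = 131 mA
P = VI cos φ = 17.4 × 0.131 × cos(60.9°) = 1.11 W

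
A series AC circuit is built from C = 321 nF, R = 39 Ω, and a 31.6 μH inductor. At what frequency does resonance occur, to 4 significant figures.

49.97 kHz

ω₀ = 1/√(LC) = 1/√(3.16e-05 × 3.21e-07) = 314000 rad/s
f₀ = ω₀/(2π) = 49.97 kHz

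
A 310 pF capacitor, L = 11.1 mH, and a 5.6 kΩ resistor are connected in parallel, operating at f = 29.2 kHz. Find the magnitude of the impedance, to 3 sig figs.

ω = 2πf = 183500 rad/s
X_L = ωL = 2040 Ω
X_C = 1/(ωC) = 17600 Ω
Parallel: admittances add. Y = 1/R + 1/(jωL) + jωC
Y = (0.000179 − j0.000434) S
|Y| = 0.000469 S → |Z| = 1/|Y| = 2130 Ω, ∠Z = −∠Y = 67.6°

2130 Ω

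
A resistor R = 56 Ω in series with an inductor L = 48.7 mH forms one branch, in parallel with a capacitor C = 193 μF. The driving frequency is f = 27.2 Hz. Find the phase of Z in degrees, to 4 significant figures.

ω = 2πf = 170.9 rad/s
X_L = ωL = 8.323 Ω
X_C = 1/(ωC) = 30.32 Ω
Branch 1 (R+jX_L): Z₁ = 56.00 + j8.323 Ω, |Z₁| = 56.62 Ω
Branch 2 (−jX_C): Z₂ = −j30.32 Ω
Parallel: Z = Z₁Z₂/(Z₁+Z₂), |Z| = 28.53 Ω, ∠Z = -60.10°

-60.10°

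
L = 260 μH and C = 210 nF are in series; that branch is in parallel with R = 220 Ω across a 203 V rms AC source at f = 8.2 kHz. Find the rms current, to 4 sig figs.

2.729 A

ω = 2πf = 51520 rad/s
X_L = ωL = 13.40 Ω
X_C = 1/(ωC) = 92.42 Ω
Branch 1: Z₁ = R = 220.0 Ω
Branch 2 (series LC): Z₂ = j(X_L − X_C) = −j79.03 Ω
Parallel: Z = Z₁Z₂/(Z₁+Z₂), |Z| = 74.38 Ω, ∠Z = -70.24°
I = V/|Z| = 203/74.38 = 2.729 A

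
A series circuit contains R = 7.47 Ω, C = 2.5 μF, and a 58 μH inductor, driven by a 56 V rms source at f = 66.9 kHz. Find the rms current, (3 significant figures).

ω = 2πf = 420300 rad/s
X_L = ωL = 24.4 Ω
X_C = 1/(ωC) = 0.952 Ω
Net reactance X = X_L − X_C = 23.4 Ω
Z = 7.47 + j23.4 Ω
|Z| = √(7.47² + 23.4²) = 24.6 Ω
I = V/|Z| = 56/24.6 = 2.28 A

2.28 A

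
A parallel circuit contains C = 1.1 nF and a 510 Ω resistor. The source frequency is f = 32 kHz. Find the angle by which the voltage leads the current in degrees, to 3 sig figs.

-6.44°

ω = 2πf = 201100 rad/s
X_C = 1/(ωC) = 4520 Ω
Parallel: admittances add. Y = 1/R + jωC
Y = (0.00196 + j0.000221) S
|Y| = 0.00197 S → |Z| = 1/|Y| = 507 Ω, ∠Z = −∠Y = -6.44°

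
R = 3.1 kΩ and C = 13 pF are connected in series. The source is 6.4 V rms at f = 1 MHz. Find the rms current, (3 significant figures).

507 μA

ω = 2πf = 6.283e+06 rad/s
X_C = 1/(ωC) = 12200 Ω
Z = 3100 − j12200 Ω
|Z| = √(3100² + 12200²) = 12600 Ω
I = V/|Z| = 6.4/12600 = 507 μA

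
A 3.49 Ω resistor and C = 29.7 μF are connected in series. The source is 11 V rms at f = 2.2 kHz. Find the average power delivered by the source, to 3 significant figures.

ω = 2πf = 13820 rad/s
X_C = 1/(ωC) = 2.44 Ω
Z = 3.49 − j2.44 Ω
|Z| = √(3.49² + 2.44²) = 4.26 Ω
∠Z = arctan(-2.44/3.49) = -34.9°
I = V/|Z| = 2.58 A
P = VI cos φ = 11 × 2.58 × cos(-34.9°) = 23.3 W

23.3 W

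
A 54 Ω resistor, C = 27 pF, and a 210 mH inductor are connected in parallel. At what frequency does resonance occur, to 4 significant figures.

ω₀ = 1/√(LC) = 1/√(0.21 × 2.7e-11) = 420000 rad/s
f₀ = ω₀/(2π) = 66.84 kHz

66.84 kHz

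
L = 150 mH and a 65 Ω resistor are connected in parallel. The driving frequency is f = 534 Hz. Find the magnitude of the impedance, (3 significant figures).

64.5 Ω

ω = 2πf = 3355 rad/s
X_L = ωL = 503 Ω
Parallel: admittances add. Y = 1/R + 1/(jωL)
Y = (0.0154 − j0.00199) S
|Y| = 0.0155 S → |Z| = 1/|Y| = 64.5 Ω, ∠Z = −∠Y = 7.36°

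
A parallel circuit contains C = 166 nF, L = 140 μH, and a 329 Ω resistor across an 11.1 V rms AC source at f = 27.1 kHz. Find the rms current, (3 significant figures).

156 mA

ω = 2πf = 170300 rad/s
X_L = ωL = 23.8 Ω
X_C = 1/(ωC) = 35.4 Ω
Parallel: admittances add. Y = 1/R + 1/(jωL) + jωC
Y = (0.00304 − j0.0137) S
|Y| = 0.0140 S → |Z| = 1/|Y| = 71.3 Ω, ∠Z = −∠Y = 77.5°
I = V/|Z| = 11.1/71.3 = 156 mA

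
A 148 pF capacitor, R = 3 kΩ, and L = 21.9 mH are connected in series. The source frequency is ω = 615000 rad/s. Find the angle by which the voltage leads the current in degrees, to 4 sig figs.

39.60°

X_L = ωL = 13470 Ω
X_C = 1/(ωC) = 10990 Ω
Net reactance X = X_L − X_C = 2482 Ω
Z = 3000 + j2482 Ω
|Z| = √(3000² + 2482²) = 3894 Ω
∠Z = arctan(2482/3000) = 39.60°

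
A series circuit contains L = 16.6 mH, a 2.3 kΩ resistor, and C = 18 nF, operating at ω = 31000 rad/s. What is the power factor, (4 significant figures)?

0.8742

X_L = ωL = 514.6 Ω
X_C = 1/(ωC) = 1792 Ω
Net reactance X = X_L − X_C = -1278 Ω
Z = 2300 − j1278 Ω
|Z| = √(2300² + 1278²) = 2631 Ω
∠Z = arctan(-1278/2300) = -29.05°
cos φ = cos(-29.05°) = 0.8742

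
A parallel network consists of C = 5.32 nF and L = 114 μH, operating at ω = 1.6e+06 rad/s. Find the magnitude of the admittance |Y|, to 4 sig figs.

X_L = ωL = 182.4 Ω
X_C = 1/(ωC) = 117.5 Ω
Parallel: admittances add. Y = 1/(jωL) + jωC
Y = (0 + j0.003030) S
|Y| = 0.003030 S → |Z| = 1/|Y| = 330.1 Ω, ∠Z = −∠Y = -90.00°

3.030 mS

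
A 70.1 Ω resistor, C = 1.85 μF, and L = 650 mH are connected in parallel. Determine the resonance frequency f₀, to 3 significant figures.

145 Hz

ω₀ = 1/√(LC) = 1/√(0.65 × 1.85e-06) = 911.9 rad/s
f₀ = ω₀/(2π) = 145 Hz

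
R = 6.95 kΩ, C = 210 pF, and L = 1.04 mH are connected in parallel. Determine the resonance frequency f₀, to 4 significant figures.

340.6 kHz

ω₀ = 1/√(LC) = 1/√(0.00104 × 2.1e-10) = 2.14e+06 rad/s
f₀ = ω₀/(2π) = 340.6 kHz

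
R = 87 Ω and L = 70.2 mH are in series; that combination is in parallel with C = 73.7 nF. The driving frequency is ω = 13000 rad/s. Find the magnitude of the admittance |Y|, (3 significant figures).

X_L = ωL = 913 Ω
X_C = 1/(ωC) = 1040 Ω
Branch 1 (R+jX_L): Z₁ = 87.0 + j913 Ω, |Z₁| = 917 Ω
Branch 2 (−jX_C): Z₂ = −j1040 Ω
Parallel: Z = Z₁Z₂/(Z₁+Z₂), |Z| = 6080 Ω, ∠Z = 51.0°
|Y| = 1/|Z| = 164 μS

164 μS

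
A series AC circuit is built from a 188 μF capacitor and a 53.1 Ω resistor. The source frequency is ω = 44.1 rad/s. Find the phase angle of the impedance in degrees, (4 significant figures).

X_C = 1/(ωC) = 120.6 Ω
Z = 53.10 − j120.6 Ω
|Z| = √(53.10² + 120.6²) = 131.8 Ω
∠Z = arctan(-120.6/53.10) = -66.24°

-66.24°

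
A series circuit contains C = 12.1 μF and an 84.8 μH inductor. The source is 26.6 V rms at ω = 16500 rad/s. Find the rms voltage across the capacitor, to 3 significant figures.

X_L = ωL = 1.40 Ω
X_C = 1/(ωC) = 5.01 Ω
Net reactance X = X_L − X_C = -3.61 Ω
Z = − j3.61 Ω
|Z| = √(0² + 3.61²) = 3.61 Ω
I = V/|Z| = 7.37 A
V_C = I·|Z_C| = 7.37 × 5.01 = 36.9 V

36.9 V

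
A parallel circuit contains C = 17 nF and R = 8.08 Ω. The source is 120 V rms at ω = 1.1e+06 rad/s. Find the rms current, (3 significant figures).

15.0 A

X_C = 1/(ωC) = 53.5 Ω
Parallel: admittances add. Y = 1/R + jωC
Y = (0.124 + j0.0187) S
|Y| = 0.125 S → |Z| = 1/|Y| = 7.99 Ω, ∠Z = −∠Y = -8.59°
I = V/|Z| = 120/7.99 = 15.0 A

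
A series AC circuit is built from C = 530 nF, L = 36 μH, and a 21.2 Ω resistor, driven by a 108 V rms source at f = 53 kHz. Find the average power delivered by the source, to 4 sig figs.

ω = 2πf = 333000 rad/s
X_L = ωL = 11.99 Ω
X_C = 1/(ωC) = 5.666 Ω
Net reactance X = X_L − X_C = 6.322 Ω
Z = 21.20 + j6.322 Ω
|Z| = √(21.20² + 6.322²) = 22.12 Ω
∠Z = arctan(6.322/21.20) = 16.61°
I = V/|Z| = 4.882 A
P = VI cos φ = 108 × 4.882 × cos(16.61°) = 505.3 W

505.3 W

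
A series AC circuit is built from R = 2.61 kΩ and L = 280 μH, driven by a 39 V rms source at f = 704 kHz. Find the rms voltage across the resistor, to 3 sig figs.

ω = 2πf = 4.423e+06 rad/s
X_L = ωL = 1240 Ω
Z = 2610 + j1240 Ω
|Z| = √(2610² + 1240²) = 2890 Ω
I = V/|Z| = 13.5 mA
V_R = I·|Z_R| = 0.0135 × 2610 = 35.2 V

35.2 V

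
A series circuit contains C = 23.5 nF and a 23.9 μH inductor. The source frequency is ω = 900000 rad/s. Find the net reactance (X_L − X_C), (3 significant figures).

X_L = ωL = 21.5 Ω
X_C = 1/(ωC) = 47.3 Ω
X = 21.5 − 47.3 = -25.8 Ω

-25.8 Ω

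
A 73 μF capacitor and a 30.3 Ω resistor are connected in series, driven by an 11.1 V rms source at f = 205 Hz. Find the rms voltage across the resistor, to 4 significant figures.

10.47 V

ω = 2πf = 1288 rad/s
X_C = 1/(ωC) = 10.64 Ω
Z = 30.30 − j10.64 Ω
|Z| = √(30.30² + 10.64²) = 32.11 Ω
I = V/|Z| = 345.7 mA
V_R = I·|Z_R| = 0.3457 × 30.30 = 10.47 V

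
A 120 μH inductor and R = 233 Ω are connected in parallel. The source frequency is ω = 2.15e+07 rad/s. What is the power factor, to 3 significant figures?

0.996

X_L = ωL = 2580 Ω
Parallel: admittances add. Y = 1/R + 1/(jωL)
Y = (0.00429 − j0.000388) S
|Y| = 0.00431 S → |Z| = 1/|Y| = 232 Ω, ∠Z = −∠Y = 5.16°
cos φ = cos(5.16°) = 0.996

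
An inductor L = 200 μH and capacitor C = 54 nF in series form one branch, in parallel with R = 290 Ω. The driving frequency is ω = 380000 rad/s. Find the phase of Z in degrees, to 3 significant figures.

84.6°

X_L = ωL = 76.0 Ω
X_C = 1/(ωC) = 48.7 Ω
Branch 1: Z₁ = R = 290 Ω
Branch 2 (series LC): Z₂ = j(X_L − X_C) = j27.3 Ω
Parallel: Z = Z₁Z₂/(Z₁+Z₂), |Z| = 27.1 Ω, ∠Z = 84.6°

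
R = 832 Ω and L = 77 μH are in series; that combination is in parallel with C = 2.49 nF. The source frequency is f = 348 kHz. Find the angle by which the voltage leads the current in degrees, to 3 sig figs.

ω = 2πf = 2.187e+06 rad/s
X_L = ωL = 168 Ω
X_C = 1/(ωC) = 184 Ω
Branch 1 (R+jX_L): Z₁ = 832 + j168 Ω, |Z₁| = 849 Ω
Branch 2 (−jX_C): Z₂ = −j184 Ω
Parallel: Z = Z₁Z₂/(Z₁+Z₂), |Z| = 187 Ω, ∠Z = -77.5°

-77.5°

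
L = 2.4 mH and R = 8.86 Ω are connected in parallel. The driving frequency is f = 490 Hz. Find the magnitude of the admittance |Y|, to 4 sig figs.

176.2 mS

ω = 2πf = 3079 rad/s
X_L = ωL = 7.389 Ω
Parallel: admittances add. Y = 1/R + 1/(jωL)
Y = (0.1129 − j0.1353) S
|Y| = 0.1762 S → |Z| = 1/|Y| = 5.675 Ω, ∠Z = −∠Y = 50.17°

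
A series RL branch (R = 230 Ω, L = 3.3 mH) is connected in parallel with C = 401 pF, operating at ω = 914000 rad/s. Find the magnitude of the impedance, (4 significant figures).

22400 Ω

X_L = ωL = 3016 Ω
X_C = 1/(ωC) = 2728 Ω
Branch 1 (R+jX_L): Z₁ = 230.0 + j3016 Ω, |Z₁| = 3025 Ω
Branch 2 (−jX_C): Z₂ = −j2728 Ω
Parallel: Z = Z₁Z₂/(Z₁+Z₂), |Z| = 22400 Ω, ∠Z = -55.73°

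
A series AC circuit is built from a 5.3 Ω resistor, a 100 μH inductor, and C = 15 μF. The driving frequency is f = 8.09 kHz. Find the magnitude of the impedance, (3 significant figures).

ω = 2πf = 50830 rad/s
X_L = ωL = 5.08 Ω
X_C = 1/(ωC) = 1.31 Ω
Net reactance X = X_L − X_C = 3.77 Ω
Z = 5.30 + j3.77 Ω
|Z| = √(5.30² + 3.77²) = 6.50 Ω

6.50 Ω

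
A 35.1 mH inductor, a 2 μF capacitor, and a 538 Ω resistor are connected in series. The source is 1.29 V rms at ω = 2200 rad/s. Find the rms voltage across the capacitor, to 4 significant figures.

0.5249 V

X_L = ωL = 77.22 Ω
X_C = 1/(ωC) = 227.3 Ω
Net reactance X = X_L − X_C = -150.1 Ω
Z = 538.0 − j150.1 Ω
|Z| = √(538.0² + 150.1²) = 558.5 Ω
I = V/|Z| = 2.310 mA
V_C = I·|Z_C| = 0.002310 × 227.3 = 0.5249 V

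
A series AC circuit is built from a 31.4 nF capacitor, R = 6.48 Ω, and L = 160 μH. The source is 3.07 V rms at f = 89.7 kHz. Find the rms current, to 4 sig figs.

89.54 mA

ω = 2πf = 563600 rad/s
X_L = ωL = 90.18 Ω
X_C = 1/(ωC) = 56.51 Ω
Net reactance X = X_L − X_C = 33.67 Ω
Z = 6.480 + j33.67 Ω
|Z| = √(6.480² + 33.67²) = 34.29 Ω
I = V/|Z| = 3.07/34.29 = 89.54 mA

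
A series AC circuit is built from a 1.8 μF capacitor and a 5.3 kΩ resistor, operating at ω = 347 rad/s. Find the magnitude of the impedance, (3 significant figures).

5540 Ω

X_C = 1/(ωC) = 1600 Ω
Z = 5300 − j1600 Ω
|Z| = √(5300² + 1600²) = 5540 Ω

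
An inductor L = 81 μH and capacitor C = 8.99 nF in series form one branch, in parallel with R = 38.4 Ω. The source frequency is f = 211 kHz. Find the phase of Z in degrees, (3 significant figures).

ω = 2πf = 1.326e+06 rad/s
X_L = ωL = 107 Ω
X_C = 1/(ωC) = 83.9 Ω
Branch 1: Z₁ = R = 38.4 Ω
Branch 2 (series LC): Z₂ = j(X_L − X_C) = j23.5 Ω
Parallel: Z = Z₁Z₂/(Z₁+Z₂), |Z| = 20.0 Ω, ∠Z = 58.6°

58.6°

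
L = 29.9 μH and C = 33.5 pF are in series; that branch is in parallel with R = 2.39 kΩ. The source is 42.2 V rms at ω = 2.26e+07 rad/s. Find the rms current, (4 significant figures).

67.76 mA

X_L = ωL = 675.7 Ω
X_C = 1/(ωC) = 1321 Ω
Branch 1: Z₁ = R = 2390 Ω
Branch 2 (series LC): Z₂ = j(X_L − X_C) = −j645.1 Ω
Parallel: Z = Z₁Z₂/(Z₁+Z₂), |Z| = 622.8 Ω, ∠Z = -74.90°
I = V/|Z| = 42.2/622.8 = 67.76 mA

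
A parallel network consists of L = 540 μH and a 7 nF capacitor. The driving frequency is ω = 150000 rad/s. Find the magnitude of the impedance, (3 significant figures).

X_L = ωL = 81.0 Ω
X_C = 1/(ωC) = 952 Ω
Parallel: admittances add. Y = 1/(jωL) + jωC
Y = (0 − j0.0113) S
|Y| = 0.0113 S → |Z| = 1/|Y| = 88.5 Ω, ∠Z = −∠Y = 90.0°

88.5 Ω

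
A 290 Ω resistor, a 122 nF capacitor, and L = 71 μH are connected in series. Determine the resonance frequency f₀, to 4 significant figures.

ω₀ = 1/√(LC) = 1/√(7.1e-05 × 1.22e-07) = 339800 rad/s
f₀ = ω₀/(2π) = 54.08 kHz

54.08 kHz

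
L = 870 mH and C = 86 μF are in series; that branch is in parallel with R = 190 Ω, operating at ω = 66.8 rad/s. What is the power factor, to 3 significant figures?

0.521

X_L = ωL = 58.1 Ω
X_C = 1/(ωC) = 174 Ω
Branch 1: Z₁ = R = 190 Ω
Branch 2 (series LC): Z₂ = j(X_L − X_C) = −j116 Ω
Parallel: Z = Z₁Z₂/(Z₁+Z₂), |Z| = 99.0 Ω, ∠Z = -58.6°
cos φ = cos(-58.6°) = 0.521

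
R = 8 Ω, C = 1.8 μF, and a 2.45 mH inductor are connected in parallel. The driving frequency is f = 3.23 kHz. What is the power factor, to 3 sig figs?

0.991

ω = 2πf = 20290 rad/s
X_L = ωL = 49.7 Ω
X_C = 1/(ωC) = 27.4 Ω
Parallel: admittances add. Y = 1/R + 1/(jωL) + jωC
Y = (0.125 + j0.0164) S
|Y| = 0.126 S → |Z| = 1/|Y| = 7.93 Ω, ∠Z = −∠Y = -7.48°
cos φ = cos(-7.48°) = 0.991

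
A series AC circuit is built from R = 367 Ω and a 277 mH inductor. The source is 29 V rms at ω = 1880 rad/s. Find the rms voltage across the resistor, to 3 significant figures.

16.7 V

X_L = ωL = 521 Ω
Z = 367 + j521 Ω
|Z| = √(367² + 521²) = 637 Ω
I = V/|Z| = 45.5 mA
V_R = I·|Z_R| = 0.0455 × 367 = 16.7 V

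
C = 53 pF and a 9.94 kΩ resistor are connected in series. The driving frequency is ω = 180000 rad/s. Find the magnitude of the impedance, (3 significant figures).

X_C = 1/(ωC) = 105000 Ω
Z = 9940 − j105000 Ω
|Z| = √(9940² + 105000²) = 105000 Ω

105000 Ω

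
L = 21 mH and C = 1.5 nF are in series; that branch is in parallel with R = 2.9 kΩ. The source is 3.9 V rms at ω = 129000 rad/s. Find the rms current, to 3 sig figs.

X_L = ωL = 2710 Ω
X_C = 1/(ωC) = 5170 Ω
Branch 1: Z₁ = R = 2900 Ω
Branch 2 (series LC): Z₂ = j(X_L − X_C) = −j2460 Ω
Parallel: Z = Z₁Z₂/(Z₁+Z₂), |Z| = 1880 Ω, ∠Z = -49.7°
I = V/|Z| = 3.9/1880 = 2.08 mA

2.08 mA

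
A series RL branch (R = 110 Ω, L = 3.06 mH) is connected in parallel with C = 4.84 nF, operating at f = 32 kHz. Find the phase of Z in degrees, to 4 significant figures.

ω = 2πf = 201100 rad/s
X_L = ωL = 615.2 Ω
X_C = 1/(ωC) = 1028 Ω
Branch 1 (R+jX_L): Z₁ = 110.0 + j615.2 Ω, |Z₁| = 625.0 Ω
Branch 2 (−jX_C): Z₂ = −j1028 Ω
Parallel: Z = Z₁Z₂/(Z₁+Z₂), |Z| = 1505 Ω, ∠Z = 64.93°

64.93°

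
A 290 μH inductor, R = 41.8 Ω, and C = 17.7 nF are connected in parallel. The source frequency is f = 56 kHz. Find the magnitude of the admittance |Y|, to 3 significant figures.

ω = 2πf = 351900 rad/s
X_L = ωL = 102 Ω
X_C = 1/(ωC) = 161 Ω
Parallel: admittances add. Y = 1/R + 1/(jωL) + jωC
Y = (0.0239 − j0.00357) S
|Y| = 0.0242 S → |Z| = 1/|Y| = 41.3 Ω, ∠Z = −∠Y = 8.49°

24.2 mS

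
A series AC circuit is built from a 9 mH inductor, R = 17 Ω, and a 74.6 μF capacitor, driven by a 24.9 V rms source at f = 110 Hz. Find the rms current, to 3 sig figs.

1.16 A

ω = 2πf = 691.2 rad/s
X_L = ωL = 6.22 Ω
X_C = 1/(ωC) = 19.4 Ω
Net reactance X = X_L − X_C = -13.2 Ω
Z = 17.0 − j13.2 Ω
|Z| = √(17.0² + 13.2²) = 21.5 Ω
I = V/|Z| = 24.9/21.5 = 1.16 A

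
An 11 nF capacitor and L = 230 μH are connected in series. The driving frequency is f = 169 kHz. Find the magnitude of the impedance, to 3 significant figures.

ω = 2πf = 1.062e+06 rad/s
X_L = ωL = 244 Ω
X_C = 1/(ωC) = 85.6 Ω
Net reactance X = X_L − X_C = 159 Ω
Z = j159 Ω
|Z| = √(0² + 159²) = 159 Ω

159 Ω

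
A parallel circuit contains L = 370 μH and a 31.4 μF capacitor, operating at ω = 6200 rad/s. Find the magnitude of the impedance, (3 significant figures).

X_L = ωL = 2.29 Ω
X_C = 1/(ωC) = 5.14 Ω
Parallel: admittances add. Y = 1/(jωL) + jωC
Y = (0 − j0.241) S
|Y| = 0.241 S → |Z| = 1/|Y| = 4.15 Ω, ∠Z = −∠Y = 90.0°

4.15 Ω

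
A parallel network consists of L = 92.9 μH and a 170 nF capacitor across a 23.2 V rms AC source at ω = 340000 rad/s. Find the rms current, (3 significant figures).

606 mA

X_L = ωL = 31.6 Ω
X_C = 1/(ωC) = 17.3 Ω
Parallel: admittances add. Y = 1/(jωL) + jωC
Y = (0 + j0.0261) S
|Y| = 0.0261 S → |Z| = 1/|Y| = 38.3 Ω, ∠Z = −∠Y = -90.0°
I = V/|Z| = 23.2/38.3 = 606 mA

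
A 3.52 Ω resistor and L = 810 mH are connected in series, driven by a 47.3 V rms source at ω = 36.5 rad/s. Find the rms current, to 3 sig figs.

X_L = ωL = 29.6 Ω
Z = 3.52 + j29.6 Ω
|Z| = √(3.52² + 29.6²) = 29.8 Ω
I = V/|Z| = 47.3/29.8 = 1.59 A

1.59 A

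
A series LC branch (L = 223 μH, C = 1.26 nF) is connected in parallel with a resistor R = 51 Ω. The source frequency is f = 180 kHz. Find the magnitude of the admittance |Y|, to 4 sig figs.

19.73 mS

ω = 2πf = 1.131e+06 rad/s
X_L = ωL = 252.2 Ω
X_C = 1/(ωC) = 701.7 Ω
Branch 1: Z₁ = R = 51.00 Ω
Branch 2 (series LC): Z₂ = j(X_L − X_C) = −j449.5 Ω
Parallel: Z = Z₁Z₂/(Z₁+Z₂), |Z| = 50.67 Ω, ∠Z = -6.473°
|Y| = 1/|Z| = 19.73 mS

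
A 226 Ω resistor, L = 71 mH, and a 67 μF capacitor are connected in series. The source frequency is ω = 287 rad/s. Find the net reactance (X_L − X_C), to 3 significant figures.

-31.6 Ω

X_L = ωL = 20.4 Ω
X_C = 1/(ωC) = 52.0 Ω
X = 20.4 − 52.0 = -31.6 Ω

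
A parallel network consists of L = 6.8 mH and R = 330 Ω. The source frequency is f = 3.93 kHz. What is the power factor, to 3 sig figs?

0.453

ω = 2πf = 24690 rad/s
X_L = ωL = 168 Ω
Parallel: admittances add. Y = 1/R + 1/(jωL)
Y = (0.00303 − j0.00596) S
|Y| = 0.00668 S → |Z| = 1/|Y| = 150 Ω, ∠Z = −∠Y = 63.0°
cos φ = cos(63.0°) = 0.453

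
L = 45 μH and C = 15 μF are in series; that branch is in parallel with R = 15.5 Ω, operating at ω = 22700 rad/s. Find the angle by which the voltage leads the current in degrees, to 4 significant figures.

X_L = ωL = 1.022 Ω
X_C = 1/(ωC) = 2.937 Ω
Branch 1: Z₁ = R = 15.50 Ω
Branch 2 (series LC): Z₂ = j(X_L − X_C) = −j1.915 Ω
Parallel: Z = Z₁Z₂/(Z₁+Z₂), |Z| = 1.901 Ω, ∠Z = -82.96°

-82.96°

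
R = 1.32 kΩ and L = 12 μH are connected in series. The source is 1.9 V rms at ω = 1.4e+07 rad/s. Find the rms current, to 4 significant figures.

X_L = ωL = 168.0 Ω
Z = 1320 + j168.0 Ω
|Z| = √(1320² + 168.0²) = 1331 Ω
I = V/|Z| = 1.9/1331 = 1.428 mA

1.428 mA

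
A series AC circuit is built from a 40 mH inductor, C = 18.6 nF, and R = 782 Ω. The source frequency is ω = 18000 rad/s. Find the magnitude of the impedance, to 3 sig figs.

X_L = ωL = 720 Ω
X_C = 1/(ωC) = 2990 Ω
Net reactance X = X_L − X_C = -2270 Ω
Z = 782 − j2270 Ω
|Z| = √(782² + 2270²) = 2400 Ω

2400 Ω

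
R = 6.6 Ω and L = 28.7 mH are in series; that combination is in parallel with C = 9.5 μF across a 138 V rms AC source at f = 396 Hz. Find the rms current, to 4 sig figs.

1.357 A

ω = 2πf = 2488 rad/s
X_L = ωL = 71.41 Ω
X_C = 1/(ωC) = 42.31 Ω
Branch 1 (R+jX_L): Z₁ = 6.600 + j71.41 Ω, |Z₁| = 71.71 Ω
Branch 2 (−jX_C): Z₂ = −j42.31 Ω
Parallel: Z = Z₁Z₂/(Z₁+Z₂), |Z| = 101.7 Ω, ∠Z = -82.50°
I = V/|Z| = 138/101.7 = 1.357 A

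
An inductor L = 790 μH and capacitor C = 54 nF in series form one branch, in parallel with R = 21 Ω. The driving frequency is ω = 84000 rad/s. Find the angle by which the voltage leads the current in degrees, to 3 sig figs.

X_L = ωL = 66.4 Ω
X_C = 1/(ωC) = 220 Ω
Branch 1: Z₁ = R = 21.0 Ω
Branch 2 (series LC): Z₂ = j(X_L − X_C) = −j154 Ω
Parallel: Z = Z₁Z₂/(Z₁+Z₂), |Z| = 20.8 Ω, ∠Z = -7.76°

-7.76°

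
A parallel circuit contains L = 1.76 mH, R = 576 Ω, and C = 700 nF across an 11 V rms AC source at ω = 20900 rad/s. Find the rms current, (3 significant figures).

X_L = ωL = 36.8 Ω
X_C = 1/(ωC) = 68.4 Ω
Parallel: admittances add. Y = 1/R + 1/(jωL) + jωC
Y = (0.00174 − j0.0126) S
|Y| = 0.0127 S → |Z| = 1/|Y| = 78.9 Ω, ∠Z = −∠Y = 82.1°
I = V/|Z| = 11/78.9 = 139 mA

139 mA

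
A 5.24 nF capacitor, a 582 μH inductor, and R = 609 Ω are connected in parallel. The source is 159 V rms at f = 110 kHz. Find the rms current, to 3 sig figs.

317 mA

ω = 2πf = 691200 rad/s
X_L = ωL = 402 Ω
X_C = 1/(ωC) = 276 Ω
Parallel: admittances add. Y = 1/R + 1/(jωL) + jωC
Y = (0.00164 + j0.00114) S
|Y| = 0.00200 S → |Z| = 1/|Y| = 501 Ω, ∠Z = −∠Y = -34.7°
I = V/|Z| = 159/501 = 317 mA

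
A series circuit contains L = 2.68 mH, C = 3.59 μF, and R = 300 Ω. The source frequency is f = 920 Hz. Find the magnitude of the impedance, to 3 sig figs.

ω = 2πf = 5781 rad/s
X_L = ωL = 15.5 Ω
X_C = 1/(ωC) = 48.2 Ω
Net reactance X = X_L − X_C = -32.7 Ω
Z = 300 − j32.7 Ω
|Z| = √(300² + 32.7²) = 302 Ω

302 Ω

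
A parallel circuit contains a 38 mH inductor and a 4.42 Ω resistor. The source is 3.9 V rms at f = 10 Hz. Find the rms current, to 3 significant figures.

1.86 A

ω = 2πf = 62.83 rad/s
X_L = ωL = 2.39 Ω
Parallel: admittances add. Y = 1/R + 1/(jωL)
Y = (0.226 − j0.419) S
|Y| = 0.476 S → |Z| = 1/|Y| = 2.10 Ω, ∠Z = −∠Y = 61.6°
I = V/|Z| = 3.9/2.10 = 1.86 A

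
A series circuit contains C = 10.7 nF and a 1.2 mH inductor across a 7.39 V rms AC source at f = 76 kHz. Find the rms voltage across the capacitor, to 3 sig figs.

3.83 V

ω = 2πf = 477500 rad/s
X_L = ωL = 573 Ω
X_C = 1/(ωC) = 196 Ω
Net reactance X = X_L − X_C = 377 Ω
Z = j377 Ω
|Z| = √(0² + 377²) = 377 Ω
I = V/|Z| = 19.6 mA
V_C = I·|Z_C| = 0.0196 × 196 = 3.83 V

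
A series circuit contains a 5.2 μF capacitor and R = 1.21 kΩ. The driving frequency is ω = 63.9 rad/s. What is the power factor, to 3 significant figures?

X_C = 1/(ωC) = 3010 Ω
Z = 1210 − j3010 Ω
|Z| = √(1210² + 3010²) = 3240 Ω
∠Z = arctan(-3010/1210) = -68.1°
cos φ = cos(-68.1°) = 0.373

0.373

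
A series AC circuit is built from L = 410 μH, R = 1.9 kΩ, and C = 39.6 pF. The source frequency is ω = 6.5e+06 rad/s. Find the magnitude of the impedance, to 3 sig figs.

X_L = ωL = 2660 Ω
X_C = 1/(ωC) = 3890 Ω
Net reactance X = X_L − X_C = -1220 Ω
Z = 1900 − j1220 Ω
|Z| = √(1900² + 1220²) = 2260 Ω

2260 Ω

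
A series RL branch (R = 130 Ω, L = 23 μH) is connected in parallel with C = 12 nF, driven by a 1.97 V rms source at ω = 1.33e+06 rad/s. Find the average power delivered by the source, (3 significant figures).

28.3 mW

X_L = ωL = 30.6 Ω
X_C = 1/(ωC) = 62.7 Ω
Branch 1 (R+jX_L): Z₁ = 130 + j30.6 Ω, |Z₁| = 134 Ω
Branch 2 (−jX_C): Z₂ = −j62.7 Ω
Parallel: Z = Z₁Z₂/(Z₁+Z₂), |Z| = 62.5 Ω, ∠Z = -62.9°
I = V/|Z| = 31.5 mA
P = VI cos φ = 1.97 × 0.0315 × cos(-62.9°) = 28.3 mW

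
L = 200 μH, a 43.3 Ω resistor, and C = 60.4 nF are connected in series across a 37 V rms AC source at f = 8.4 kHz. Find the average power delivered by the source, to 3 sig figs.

632 mW

ω = 2πf = 52780 rad/s
X_L = ωL = 10.6 Ω
X_C = 1/(ωC) = 314 Ω
Net reactance X = X_L − X_C = -303 Ω
Z = 43.3 − j303 Ω
|Z| = √(43.3² + 303²) = 306 Ω
∠Z = arctan(-303/43.3) = -81.9°
I = V/|Z| = 121 mA
P = VI cos φ = 37 × 0.121 × cos(-81.9°) = 632 mW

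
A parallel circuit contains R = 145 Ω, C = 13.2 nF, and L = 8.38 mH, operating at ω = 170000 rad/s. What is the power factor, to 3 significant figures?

X_L = ωL = 1420 Ω
X_C = 1/(ωC) = 446 Ω
Parallel: admittances add. Y = 1/R + 1/(jωL) + jωC
Y = (0.00690 + j0.00154) S
|Y| = 0.00707 S → |Z| = 1/|Y| = 142 Ω, ∠Z = −∠Y = -12.6°
cos φ = cos(-12.6°) = 0.976

0.976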